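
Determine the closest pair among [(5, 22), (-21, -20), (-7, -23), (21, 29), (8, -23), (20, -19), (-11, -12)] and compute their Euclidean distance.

Computing all pairwise distances among 7 points:

d((5, 22), (-21, -20)) = 49.3964
d((5, 22), (-7, -23)) = 46.5725
d((5, 22), (21, 29)) = 17.4642
d((5, 22), (8, -23)) = 45.0999
d((5, 22), (20, -19)) = 43.6578
d((5, 22), (-11, -12)) = 37.5766
d((-21, -20), (-7, -23)) = 14.3178
d((-21, -20), (21, 29)) = 64.5368
d((-21, -20), (8, -23)) = 29.1548
d((-21, -20), (20, -19)) = 41.0122
d((-21, -20), (-11, -12)) = 12.8062
d((-7, -23), (21, 29)) = 59.0593
d((-7, -23), (8, -23)) = 15.0
d((-7, -23), (20, -19)) = 27.2947
d((-7, -23), (-11, -12)) = 11.7047 <-- minimum
d((21, 29), (8, -23)) = 53.6004
d((21, 29), (20, -19)) = 48.0104
d((21, 29), (-11, -12)) = 52.0096
d((8, -23), (20, -19)) = 12.6491
d((8, -23), (-11, -12)) = 21.9545
d((20, -19), (-11, -12)) = 31.7805

Closest pair: (-7, -23) and (-11, -12) with distance 11.7047

The closest pair is (-7, -23) and (-11, -12) with Euclidean distance 11.7047. For 7 points, brute-force pairwise comparison is shown above. For large n, the divide-and-conquer algorithm (sort by x, recurse on halves, check the dividing strip) achieves O(n log n).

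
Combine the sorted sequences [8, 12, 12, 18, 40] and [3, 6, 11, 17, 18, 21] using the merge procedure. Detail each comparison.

Merging process:

Compare 8 vs 3: take 3 from right. Merged: [3]
Compare 8 vs 6: take 6 from right. Merged: [3, 6]
Compare 8 vs 11: take 8 from left. Merged: [3, 6, 8]
Compare 12 vs 11: take 11 from right. Merged: [3, 6, 8, 11]
Compare 12 vs 17: take 12 from left. Merged: [3, 6, 8, 11, 12]
Compare 12 vs 17: take 12 from left. Merged: [3, 6, 8, 11, 12, 12]
Compare 18 vs 17: take 17 from right. Merged: [3, 6, 8, 11, 12, 12, 17]
Compare 18 vs 18: take 18 from left. Merged: [3, 6, 8, 11, 12, 12, 17, 18]
Compare 40 vs 18: take 18 from right. Merged: [3, 6, 8, 11, 12, 12, 17, 18, 18]
Compare 40 vs 21: take 21 from right. Merged: [3, 6, 8, 11, 12, 12, 17, 18, 18, 21]
Append remaining from left: [40]. Merged: [3, 6, 8, 11, 12, 12, 17, 18, 18, 21, 40]

Final merged array: [3, 6, 8, 11, 12, 12, 17, 18, 18, 21, 40]
Total comparisons: 10

The merged array is [3, 6, 8, 11, 12, 12, 17, 18, 18, 21, 40], requiring 10 comparisons. The merge step runs in O(n) time where n is the total number of elements.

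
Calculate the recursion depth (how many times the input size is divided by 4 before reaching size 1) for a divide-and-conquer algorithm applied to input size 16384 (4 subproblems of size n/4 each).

For divide and conquer with division factor 4:

Problem sizes at each level:
Level 0: 16384
Level 1: 4096
Level 2: 1024
Level 3: 256
Level 4: 64
Level 5: 16
Level 6: 4
Level 7: 1

The root is level 0 and the size-1 base case is level 7 (the tree spans levels 0 through 7, i.e. 8 levels counting the root), so the depth is the number of divisions: log_4(16384) = 7

The recursion tree depth is log_4(16384) = 7. At each level, the problem size is divided by 4, so it takes 7 divisions to reduce to a base case of size 1. The algorithm makes 4 recursive calls at each level.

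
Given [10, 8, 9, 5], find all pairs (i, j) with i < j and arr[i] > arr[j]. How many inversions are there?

Finding inversions in [10, 8, 9, 5]:

(0, 1): arr[0]=10 > arr[1]=8
(0, 2): arr[0]=10 > arr[2]=9
(0, 3): arr[0]=10 > arr[3]=5
(1, 3): arr[1]=8 > arr[3]=5
(2, 3): arr[2]=9 > arr[3]=5

Total inversions: 5

The array has 5 inversion(s): (0,1), (0,2), (0,3), (1,3), (2,3). Each pair (i,j) satisfies i < j and arr[i] > arr[j].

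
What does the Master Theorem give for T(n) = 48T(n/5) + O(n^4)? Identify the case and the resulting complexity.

Master Theorem for T(n) = 48T(n/5) + O(n^4):

a = 48, b = 5, c = 4
log_b(a) = log_5(48) = 2.4053

Case 3: c = 4 > log_5(48) = 2.4053
T(n) = O(n^4) = O(n^4)

For T(n) = 48T(n/5) + O(n^4): log_5(48) = 2.4053. This is Case 3 of the Master Theorem (c > log_b(a), work dominated by root), giving O(n^4).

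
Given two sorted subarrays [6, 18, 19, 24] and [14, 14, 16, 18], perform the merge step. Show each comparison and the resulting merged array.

Merging process:

Compare 6 vs 14: take 6 from left. Merged: [6]
Compare 18 vs 14: take 14 from right. Merged: [6, 14]
Compare 18 vs 14: take 14 from right. Merged: [6, 14, 14]
Compare 18 vs 16: take 16 from right. Merged: [6, 14, 14, 16]
Compare 18 vs 18: take 18 from left. Merged: [6, 14, 14, 16, 18]
Compare 19 vs 18: take 18 from right. Merged: [6, 14, 14, 16, 18, 18]
Append remaining from left: [19, 24]. Merged: [6, 14, 14, 16, 18, 18, 19, 24]

Final merged array: [6, 14, 14, 16, 18, 18, 19, 24]
Total comparisons: 6

The merged array is [6, 14, 14, 16, 18, 18, 19, 24], requiring 6 comparisons. The merge step runs in O(n) time where n is the total number of elements.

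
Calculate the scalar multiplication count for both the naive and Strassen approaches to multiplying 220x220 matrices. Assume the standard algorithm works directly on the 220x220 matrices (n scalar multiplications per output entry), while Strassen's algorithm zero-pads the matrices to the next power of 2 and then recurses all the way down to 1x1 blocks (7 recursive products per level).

Matrix multiplication for 220x220 matrices:

Strassen's algorithm requires power-of-2 dimensions. Pad 220x220 to 256x256 (next power of 2).

Standard algorithm: 220^3 = 10648000 multiplications
Strassen's algorithm: 7^(log2(256)) = 7^8 = 5764801 multiplications
Savings: 10648000 - 5764801 = 4883199 multiplications

Standard: 10648000 multiplications (220^3). Strassen: 5764801 multiplications (7^8, after padding to 256x256). Strassen reduces 8 recursive multiplications to 7 at each level.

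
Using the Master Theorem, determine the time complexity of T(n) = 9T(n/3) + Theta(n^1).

Master Theorem for T(n) = 9T(n/3) + O(n^1):

a = 9, b = 3, c = 1
log_b(a) = log_3(9) = 2.0000

Case 1: c = 1 < log_3(9) = 2.0000
T(n) = O(n^(log_3 9)) = O(n^2)

For T(n) = 9T(n/3) + O(n^1): log_3(9) = 2.0000. This is Case 1 of the Master Theorem (c < log_b(a), work dominated by leaves), giving O(n^2).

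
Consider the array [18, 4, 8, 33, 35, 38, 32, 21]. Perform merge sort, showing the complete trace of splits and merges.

Merge sort trace:

Split: [18, 4, 8, 33, 35, 38, 32, 21] -> [18, 4, 8, 33] and [35, 38, 32, 21]
  Split: [18, 4, 8, 33] -> [18, 4] and [8, 33]
    Split: [18, 4] -> [18] and [4]
    Merge: [18] + [4] -> [4, 18]
    Split: [8, 33] -> [8] and [33]
    Merge: [8] + [33] -> [8, 33]
  Merge: [4, 18] + [8, 33] -> [4, 8, 18, 33]
  Split: [35, 38, 32, 21] -> [35, 38] and [32, 21]
    Split: [35, 38] -> [35] and [38]
    Merge: [35] + [38] -> [35, 38]
    Split: [32, 21] -> [32] and [21]
    Merge: [32] + [21] -> [21, 32]
  Merge: [35, 38] + [21, 32] -> [21, 32, 35, 38]
Merge: [4, 8, 18, 33] + [21, 32, 35, 38] -> [4, 8, 18, 21, 32, 33, 35, 38]

Final sorted array: [4, 8, 18, 21, 32, 33, 35, 38]

The merge sort proceeds by recursively splitting the array and merging sorted halves.
After all merges, the sorted array is [4, 8, 18, 21, 32, 33, 35, 38].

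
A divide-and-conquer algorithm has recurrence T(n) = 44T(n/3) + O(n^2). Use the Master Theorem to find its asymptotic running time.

Master Theorem for T(n) = 44T(n/3) + O(n^2):

a = 44, b = 3, c = 2
log_b(a) = log_3(44) = 3.4445

Case 1: c = 2 < log_3(44) = 3.4445
T(n) = O(n^(log_3 44))

For T(n) = 44T(n/3) + O(n^2): log_3(44) = 3.4445. This is Case 1 of the Master Theorem (c < log_b(a), work dominated by leaves), giving O(n^(log_3 44)).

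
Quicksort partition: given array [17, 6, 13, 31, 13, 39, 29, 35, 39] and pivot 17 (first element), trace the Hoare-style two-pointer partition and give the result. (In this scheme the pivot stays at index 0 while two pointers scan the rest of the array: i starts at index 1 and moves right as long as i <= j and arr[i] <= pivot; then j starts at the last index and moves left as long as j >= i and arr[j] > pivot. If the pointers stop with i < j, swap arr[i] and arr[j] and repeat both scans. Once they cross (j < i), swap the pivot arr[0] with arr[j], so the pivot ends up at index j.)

Hoare-style two-pointer partition with pivot = 17:

Initial array: [17, 6, 13, 31, 13, 39, 29, 35, 39]

Pointers start at i = 1, j = 8.
i stops at index 3 (arr[3]=31 > 17), j stops at index 4 (arr[4]=13 <= 17): swap arr[3] and arr[4], array becomes [17, 6, 13, 13, 31, 39, 29, 35, 39]
i ends at 4, j ends at 3: the pointers have crossed (j < i), so scanning stops.

Swap pivot arr[0] with arr[3] to place pivot at position 3: [13, 6, 13, 17, 31, 39, 29, 35, 39]
Pivot position: 3

After partitioning with pivot 17, the array becomes [13, 6, 13, 17, 31, 39, 29, 35, 39]. The pivot is placed at index 3. All elements to the left of the pivot are <= 17, and all elements to the right are > 17.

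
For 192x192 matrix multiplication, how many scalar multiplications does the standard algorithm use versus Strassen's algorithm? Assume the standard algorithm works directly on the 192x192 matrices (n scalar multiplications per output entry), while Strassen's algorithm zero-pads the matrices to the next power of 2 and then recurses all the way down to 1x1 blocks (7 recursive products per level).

Matrix multiplication for 192x192 matrices:

Strassen's algorithm requires power-of-2 dimensions. Pad 192x192 to 256x256 (next power of 2).

Standard algorithm: 192^3 = 7077888 multiplications
Strassen's algorithm: 7^(log2(256)) = 7^8 = 5764801 multiplications
Savings: 7077888 - 5764801 = 1313087 multiplications

Standard: 7077888 multiplications (192^3). Strassen: 5764801 multiplications (7^8, after padding to 256x256). Strassen reduces 8 recursive multiplications to 7 at each level.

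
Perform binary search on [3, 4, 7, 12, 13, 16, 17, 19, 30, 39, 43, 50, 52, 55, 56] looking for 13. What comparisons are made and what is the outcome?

Binary search for 13 in [3, 4, 7, 12, 13, 16, 17, 19, 30, 39, 43, 50, 52, 55, 56]:

lo=0, hi=14, mid=7, arr[mid]=19 -> 19 > 13, search left half
lo=0, hi=6, mid=3, arr[mid]=12 -> 12 < 13, search right half
lo=4, hi=6, mid=5, arr[mid]=16 -> 16 > 13, search left half
lo=4, hi=4, mid=4, arr[mid]=13 -> Found target at index 4!

Binary search finds 13 at index 4 after 4 comparisons. The search repeatedly halves the search space by comparing with the middle element.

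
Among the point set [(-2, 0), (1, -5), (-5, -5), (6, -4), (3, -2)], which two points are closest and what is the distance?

Computing all pairwise distances among 5 points:

d((-2, 0), (1, -5)) = 5.831
d((-2, 0), (-5, -5)) = 5.831
d((-2, 0), (6, -4)) = 8.9443
d((-2, 0), (3, -2)) = 5.3852
d((1, -5), (-5, -5)) = 6.0
d((1, -5), (6, -4)) = 5.099
d((1, -5), (3, -2)) = 3.6056 <-- minimum
d((-5, -5), (6, -4)) = 11.0454
d((-5, -5), (3, -2)) = 8.544
d((6, -4), (3, -2)) = 3.6056 <-- minimum

Minimum distance: 3.6056 (tie among 2 pairs: (1, -5) and (3, -2); (6, -4) and (3, -2))

The minimum Euclidean distance is 3.6056. There is a tie: 2 pairs achieve this minimum — (1, -5) and (3, -2); (6, -4) and (3, -2). Any of these is a valid closest pair. For 5 points, brute-force pairwise comparison is shown above. For large n, the divide-and-conquer algorithm (sort by x, recurse on halves, check the dividing strip) achieves O(n log n).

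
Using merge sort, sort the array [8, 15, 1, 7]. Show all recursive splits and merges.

Merge sort trace:

Split: [8, 15, 1, 7] -> [8, 15] and [1, 7]
  Split: [8, 15] -> [8] and [15]
  Merge: [8] + [15] -> [8, 15]
  Split: [1, 7] -> [1] and [7]
  Merge: [1] + [7] -> [1, 7]
Merge: [8, 15] + [1, 7] -> [1, 7, 8, 15]

Final sorted array: [1, 7, 8, 15]

The merge sort proceeds by recursively splitting the array and merging sorted halves.
After all merges, the sorted array is [1, 7, 8, 15].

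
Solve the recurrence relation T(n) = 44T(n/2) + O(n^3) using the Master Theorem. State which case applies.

Master Theorem for T(n) = 44T(n/2) + O(n^3):

a = 44, b = 2, c = 3
log_b(a) = log_2(44) = 5.4594

Case 1: c = 3 < log_2(44) = 5.4594
T(n) = O(n^(log_2 44))

For T(n) = 44T(n/2) + O(n^3): log_2(44) = 5.4594. This is Case 1 of the Master Theorem (c < log_b(a), work dominated by leaves), giving O(n^(log_2 44)).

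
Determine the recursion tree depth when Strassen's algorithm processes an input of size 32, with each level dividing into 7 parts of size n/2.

For divide and conquer with division factor 2:

Problem sizes at each level:
Level 0: 32
Level 1: 16
Level 2: 8
Level 3: 4
Level 4: 2
Level 5: 1

The root is level 0 and the size-1 base case is level 5 (the tree spans levels 0 through 5, i.e. 6 levels counting the root), so the depth is the number of divisions: log_2(32) = 5

The recursion tree depth is log_2(32) = 5. At each level, the problem size is divided by 2, so it takes 5 divisions to reduce to a base case of size 1. The algorithm makes 7 recursive calls at each level.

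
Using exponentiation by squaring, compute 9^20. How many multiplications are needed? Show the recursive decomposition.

Computing 9^20 by squaring (build up from 9^1; each line after the first costs one multiplication):

9^1 = 9
9^2 = (9^1)^2 = 9^2 = 81
9^4 = (9^2)^2 = 81^2 = 6561
9^5 = 9 * 9^4 = 9 * 6561 = 59049
9^10 = (9^5)^2 = 59049^2 = 3486784401
9^20 = (9^10)^2 = 3486784401^2 = 12157665459056928801

Result: 12157665459056928801
Multiplications needed: 5 (5 lines after 9^1)

9^20 = 12157665459056928801. Using exponentiation by squaring, this requires 5 multiplications. The key idea: if the exponent is even, square the half-power; if odd, multiply by the base once.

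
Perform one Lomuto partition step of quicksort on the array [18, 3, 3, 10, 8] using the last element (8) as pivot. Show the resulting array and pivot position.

Lomuto partition with pivot = 8:

Initial array: [18, 3, 3, 10, 8]

arr[0]=18 > 8: no swap
arr[1]=3 <= 8: swap with position 0, array becomes [3, 18, 3, 10, 8]
arr[2]=3 <= 8: swap with position 1, array becomes [3, 3, 18, 10, 8]
arr[3]=10 > 8: no swap

Place pivot at position 2: [3, 3, 8, 10, 18]
Pivot position: 2

After partitioning with pivot 8, the array becomes [3, 3, 8, 10, 18]. The pivot is placed at index 2. All elements to the left of the pivot are <= 8, and all elements to the right are > 8.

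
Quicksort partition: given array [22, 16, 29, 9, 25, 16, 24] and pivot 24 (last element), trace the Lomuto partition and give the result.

Lomuto partition with pivot = 24:

Initial array: [22, 16, 29, 9, 25, 16, 24]

arr[0]=22 <= 24: swap with position 0, array becomes [22, 16, 29, 9, 25, 16, 24]
arr[1]=16 <= 24: swap with position 1, array becomes [22, 16, 29, 9, 25, 16, 24]
arr[2]=29 > 24: no swap
arr[3]=9 <= 24: swap with position 2, array becomes [22, 16, 9, 29, 25, 16, 24]
arr[4]=25 > 24: no swap
arr[5]=16 <= 24: swap with position 3, array becomes [22, 16, 9, 16, 25, 29, 24]

Place pivot at position 4: [22, 16, 9, 16, 24, 29, 25]
Pivot position: 4

After partitioning with pivot 24, the array becomes [22, 16, 9, 16, 24, 29, 25]. The pivot is placed at index 4. All elements to the left of the pivot are <= 24, and all elements to the right are > 24.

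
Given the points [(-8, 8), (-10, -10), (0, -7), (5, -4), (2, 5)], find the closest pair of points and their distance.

Computing all pairwise distances among 5 points:

d((-8, 8), (-10, -10)) = 18.1108
d((-8, 8), (0, -7)) = 17.0
d((-8, 8), (5, -4)) = 17.6918
d((-8, 8), (2, 5)) = 10.4403
d((-10, -10), (0, -7)) = 10.4403
d((-10, -10), (5, -4)) = 16.1555
d((-10, -10), (2, 5)) = 19.2094
d((0, -7), (5, -4)) = 5.831 <-- minimum
d((0, -7), (2, 5)) = 12.1655
d((5, -4), (2, 5)) = 9.4868

Closest pair: (0, -7) and (5, -4) with distance 5.831

The closest pair is (0, -7) and (5, -4) with Euclidean distance 5.831. For 5 points, brute-force pairwise comparison is shown above. For large n, the divide-and-conquer algorithm (sort by x, recurse on halves, check the dividing strip) achieves O(n log n).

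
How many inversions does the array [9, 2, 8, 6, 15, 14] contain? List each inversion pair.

Finding inversions in [9, 2, 8, 6, 15, 14]:

(0, 1): arr[0]=9 > arr[1]=2
(0, 2): arr[0]=9 > arr[2]=8
(0, 3): arr[0]=9 > arr[3]=6
(2, 3): arr[2]=8 > arr[3]=6
(4, 5): arr[4]=15 > arr[5]=14

Total inversions: 5

The array has 5 inversion(s): (0,1), (0,2), (0,3), (2,3), (4,5). Each pair (i,j) satisfies i < j and arr[i] > arr[j].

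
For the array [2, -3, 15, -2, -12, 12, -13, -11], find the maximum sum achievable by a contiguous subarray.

Using Kadane's algorithm on [2, -3, 15, -2, -12, 12, -13, -11]:

Scanning through the array:
Position 1 (value -3): max_ending_here = -1, max_so_far = 2
Position 2 (value 15): max_ending_here = 15, max_so_far = 15
Position 3 (value -2): max_ending_here = 13, max_so_far = 15
Position 4 (value -12): max_ending_here = 1, max_so_far = 15
Position 5 (value 12): max_ending_here = 13, max_so_far = 15
Position 6 (value -13): max_ending_here = 0, max_so_far = 15
Position 7 (value -11): max_ending_here = -11, max_so_far = 15

Maximum subarray: [15]
Maximum sum: 15

The maximum subarray is [15] with sum 15. This subarray runs from index 2 to index 2.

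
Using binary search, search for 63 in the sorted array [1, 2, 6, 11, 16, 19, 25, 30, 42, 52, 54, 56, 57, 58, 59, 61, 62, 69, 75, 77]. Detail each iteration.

Binary search for 63 in [1, 2, 6, 11, 16, 19, 25, 30, 42, 52, 54, 56, 57, 58, 59, 61, 62, 69, 75, 77]:

lo=0, hi=19, mid=9, arr[mid]=52 -> 52 < 63, search right half
lo=10, hi=19, mid=14, arr[mid]=59 -> 59 < 63, search right half
lo=15, hi=19, mid=17, arr[mid]=69 -> 69 > 63, search left half
lo=15, hi=16, mid=15, arr[mid]=61 -> 61 < 63, search right half
lo=16, hi=16, mid=16, arr[mid]=62 -> 62 < 63, search right half
lo=17 > hi=16, target 63 not found

Binary search determines that 63 is not in the array after 5 comparisons. The search space was exhausted without finding the target.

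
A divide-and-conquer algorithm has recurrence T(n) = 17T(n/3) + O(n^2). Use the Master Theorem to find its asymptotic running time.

Master Theorem for T(n) = 17T(n/3) + O(n^2):

a = 17, b = 3, c = 2
log_b(a) = log_3(17) = 2.5789

Case 1: c = 2 < log_3(17) = 2.5789
T(n) = O(n^(log_3 17))

For T(n) = 17T(n/3) + O(n^2): log_3(17) = 2.5789. This is Case 1 of the Master Theorem (c < log_b(a), work dominated by leaves), giving O(n^(log_3 17)).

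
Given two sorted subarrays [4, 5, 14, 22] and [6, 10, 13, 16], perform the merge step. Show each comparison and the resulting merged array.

Merging process:

Compare 4 vs 6: take 4 from left. Merged: [4]
Compare 5 vs 6: take 5 from left. Merged: [4, 5]
Compare 14 vs 6: take 6 from right. Merged: [4, 5, 6]
Compare 14 vs 10: take 10 from right. Merged: [4, 5, 6, 10]
Compare 14 vs 13: take 13 from right. Merged: [4, 5, 6, 10, 13]
Compare 14 vs 16: take 14 from left. Merged: [4, 5, 6, 10, 13, 14]
Compare 22 vs 16: take 16 from right. Merged: [4, 5, 6, 10, 13, 14, 16]
Append remaining from left: [22]. Merged: [4, 5, 6, 10, 13, 14, 16, 22]

Final merged array: [4, 5, 6, 10, 13, 14, 16, 22]
Total comparisons: 7

The merged array is [4, 5, 6, 10, 13, 14, 16, 22], requiring 7 comparisons. The merge step runs in O(n) time where n is the total number of elements.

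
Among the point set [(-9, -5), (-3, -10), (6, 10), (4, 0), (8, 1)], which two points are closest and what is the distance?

Computing all pairwise distances among 5 points:

d((-9, -5), (-3, -10)) = 7.8102
d((-9, -5), (6, 10)) = 21.2132
d((-9, -5), (4, 0)) = 13.9284
d((-9, -5), (8, 1)) = 18.0278
d((-3, -10), (6, 10)) = 21.9317
d((-3, -10), (4, 0)) = 12.2066
d((-3, -10), (8, 1)) = 15.5563
d((6, 10), (4, 0)) = 10.198
d((6, 10), (8, 1)) = 9.2195
d((4, 0), (8, 1)) = 4.1231 <-- minimum

Closest pair: (4, 0) and (8, 1) with distance 4.1231

The closest pair is (4, 0) and (8, 1) with Euclidean distance 4.1231. For 5 points, brute-force pairwise comparison is shown above. For large n, the divide-and-conquer algorithm (sort by x, recurse on halves, check the dividing strip) achieves O(n log n).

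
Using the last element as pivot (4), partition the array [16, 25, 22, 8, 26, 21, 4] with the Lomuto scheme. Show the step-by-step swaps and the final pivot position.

Lomuto partition with pivot = 4:

Initial array: [16, 25, 22, 8, 26, 21, 4]

arr[0]=16 > 4: no swap
arr[1]=25 > 4: no swap
arr[2]=22 > 4: no swap
arr[3]=8 > 4: no swap
arr[4]=26 > 4: no swap
arr[5]=21 > 4: no swap

Place pivot at position 0: [4, 25, 22, 8, 26, 21, 16]
Pivot position: 0

After partitioning with pivot 4, the array becomes [4, 25, 22, 8, 26, 21, 16]. The pivot is placed at index 0. All elements to the left of the pivot are <= 4, and all elements to the right are > 4.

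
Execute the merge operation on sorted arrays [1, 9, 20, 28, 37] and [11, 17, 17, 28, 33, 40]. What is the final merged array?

Merging process:

Compare 1 vs 11: take 1 from left. Merged: [1]
Compare 9 vs 11: take 9 from left. Merged: [1, 9]
Compare 20 vs 11: take 11 from right. Merged: [1, 9, 11]
Compare 20 vs 17: take 17 from right. Merged: [1, 9, 11, 17]
Compare 20 vs 17: take 17 from right. Merged: [1, 9, 11, 17, 17]
Compare 20 vs 28: take 20 from left. Merged: [1, 9, 11, 17, 17, 20]
Compare 28 vs 28: take 28 from left. Merged: [1, 9, 11, 17, 17, 20, 28]
Compare 37 vs 28: take 28 from right. Merged: [1, 9, 11, 17, 17, 20, 28, 28]
Compare 37 vs 33: take 33 from right. Merged: [1, 9, 11, 17, 17, 20, 28, 28, 33]
Compare 37 vs 40: take 37 from left. Merged: [1, 9, 11, 17, 17, 20, 28, 28, 33, 37]
Append remaining from right: [40]. Merged: [1, 9, 11, 17, 17, 20, 28, 28, 33, 37, 40]

Final merged array: [1, 9, 11, 17, 17, 20, 28, 28, 33, 37, 40]
Total comparisons: 10

The merged array is [1, 9, 11, 17, 17, 20, 28, 28, 33, 37, 40], requiring 10 comparisons. The merge step runs in O(n) time where n is the total number of elements.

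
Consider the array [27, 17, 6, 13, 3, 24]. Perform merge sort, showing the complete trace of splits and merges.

Merge sort trace:

Split: [27, 17, 6, 13, 3, 24] -> [27, 17, 6] and [13, 3, 24]
  Split: [27, 17, 6] -> [27] and [17, 6]
    Split: [17, 6] -> [17] and [6]
    Merge: [17] + [6] -> [6, 17]
  Merge: [27] + [6, 17] -> [6, 17, 27]
  Split: [13, 3, 24] -> [13] and [3, 24]
    Split: [3, 24] -> [3] and [24]
    Merge: [3] + [24] -> [3, 24]
  Merge: [13] + [3, 24] -> [3, 13, 24]
Merge: [6, 17, 27] + [3, 13, 24] -> [3, 6, 13, 17, 24, 27]

Final sorted array: [3, 6, 13, 17, 24, 27]

The merge sort proceeds by recursively splitting the array and merging sorted halves.
After all merges, the sorted array is [3, 6, 13, 17, 24, 27].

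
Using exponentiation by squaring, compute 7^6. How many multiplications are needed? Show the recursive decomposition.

Computing 7^6 by squaring (build up from 7^1; each line after the first costs one multiplication):

7^1 = 7
7^2 = (7^1)^2 = 7^2 = 49
7^3 = 7 * 7^2 = 7 * 49 = 343
7^6 = (7^3)^2 = 343^2 = 117649

Result: 117649
Multiplications needed: 3 (3 lines after 7^1)

7^6 = 117649. Using exponentiation by squaring, this requires 3 multiplications. The key idea: if the exponent is even, square the half-power; if odd, multiply by the base once.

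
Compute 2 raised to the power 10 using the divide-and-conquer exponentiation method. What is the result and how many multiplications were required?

Computing 2^10 by squaring (build up from 2^1; each line after the first costs one multiplication):

2^1 = 2
2^2 = (2^1)^2 = 2^2 = 4
2^4 = (2^2)^2 = 4^2 = 16
2^5 = 2 * 2^4 = 2 * 16 = 32
2^10 = (2^5)^2 = 32^2 = 1024

Result: 1024
Multiplications needed: 4 (4 lines after 2^1)

2^10 = 1024. Using exponentiation by squaring, this requires 4 multiplications. The key idea: if the exponent is even, square the half-power; if odd, multiply by the base once.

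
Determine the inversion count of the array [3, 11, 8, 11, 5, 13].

Finding inversions in [3, 11, 8, 11, 5, 13]:

(1, 2): arr[1]=11 > arr[2]=8
(1, 4): arr[1]=11 > arr[4]=5
(2, 4): arr[2]=8 > arr[4]=5
(3, 4): arr[3]=11 > arr[4]=5

Total inversions: 4

The array has 4 inversion(s): (1,2), (1,4), (2,4), (3,4). Each pair (i,j) satisfies i < j and arr[i] > arr[j].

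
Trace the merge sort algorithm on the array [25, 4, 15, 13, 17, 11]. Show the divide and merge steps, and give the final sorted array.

Merge sort trace:

Split: [25, 4, 15, 13, 17, 11] -> [25, 4, 15] and [13, 17, 11]
  Split: [25, 4, 15] -> [25] and [4, 15]
    Split: [4, 15] -> [4] and [15]
    Merge: [4] + [15] -> [4, 15]
  Merge: [25] + [4, 15] -> [4, 15, 25]
  Split: [13, 17, 11] -> [13] and [17, 11]
    Split: [17, 11] -> [17] and [11]
    Merge: [17] + [11] -> [11, 17]
  Merge: [13] + [11, 17] -> [11, 13, 17]
Merge: [4, 15, 25] + [11, 13, 17] -> [4, 11, 13, 15, 17, 25]

Final sorted array: [4, 11, 13, 15, 17, 25]

The merge sort proceeds by recursively splitting the array and merging sorted halves.
After all merges, the sorted array is [4, 11, 13, 15, 17, 25].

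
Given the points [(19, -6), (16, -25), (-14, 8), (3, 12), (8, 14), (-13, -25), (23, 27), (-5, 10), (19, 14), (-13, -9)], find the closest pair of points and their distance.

Computing all pairwise distances among 10 points:

d((19, -6), (16, -25)) = 19.2354
d((19, -6), (-14, 8)) = 35.8469
d((19, -6), (3, 12)) = 24.0832
d((19, -6), (8, 14)) = 22.8254
d((19, -6), (-13, -25)) = 37.2156
d((19, -6), (23, 27)) = 33.2415
d((19, -6), (-5, 10)) = 28.8444
d((19, -6), (19, 14)) = 20.0
d((19, -6), (-13, -9)) = 32.1403
d((16, -25), (-14, 8)) = 44.5982
d((16, -25), (3, 12)) = 39.2173
d((16, -25), (8, 14)) = 39.8121
d((16, -25), (-13, -25)) = 29.0
d((16, -25), (23, 27)) = 52.469
d((16, -25), (-5, 10)) = 40.8167
d((16, -25), (19, 14)) = 39.1152
d((16, -25), (-13, -9)) = 33.121
d((-14, 8), (3, 12)) = 17.4642
d((-14, 8), (8, 14)) = 22.8035
d((-14, 8), (-13, -25)) = 33.0151
d((-14, 8), (23, 27)) = 41.5933
d((-14, 8), (-5, 10)) = 9.2195
d((-14, 8), (19, 14)) = 33.541
d((-14, 8), (-13, -9)) = 17.0294
d((3, 12), (8, 14)) = 5.3852 <-- minimum
d((3, 12), (-13, -25)) = 40.3113
d((3, 12), (23, 27)) = 25.0
d((3, 12), (-5, 10)) = 8.2462
d((3, 12), (19, 14)) = 16.1245
d((3, 12), (-13, -9)) = 26.4008
d((8, 14), (-13, -25)) = 44.2945
d((8, 14), (23, 27)) = 19.8494
d((8, 14), (-5, 10)) = 13.6015
d((8, 14), (19, 14)) = 11.0
d((8, 14), (-13, -9)) = 31.1448
d((-13, -25), (23, 27)) = 63.2456
d((-13, -25), (-5, 10)) = 35.9026
d((-13, -25), (19, 14)) = 50.448
d((-13, -25), (-13, -9)) = 16.0
d((23, 27), (-5, 10)) = 32.7567
d((23, 27), (19, 14)) = 13.6015
d((23, 27), (-13, -9)) = 50.9117
d((-5, 10), (19, 14)) = 24.3311
d((-5, 10), (-13, -9)) = 20.6155
d((19, 14), (-13, -9)) = 39.4081

Closest pair: (3, 12) and (8, 14) with distance 5.3852

The closest pair is (3, 12) and (8, 14) with Euclidean distance 5.3852. For 10 points, brute-force pairwise comparison is shown above. For large n, the divide-and-conquer algorithm (sort by x, recurse on halves, check the dividing strip) achieves O(n log n).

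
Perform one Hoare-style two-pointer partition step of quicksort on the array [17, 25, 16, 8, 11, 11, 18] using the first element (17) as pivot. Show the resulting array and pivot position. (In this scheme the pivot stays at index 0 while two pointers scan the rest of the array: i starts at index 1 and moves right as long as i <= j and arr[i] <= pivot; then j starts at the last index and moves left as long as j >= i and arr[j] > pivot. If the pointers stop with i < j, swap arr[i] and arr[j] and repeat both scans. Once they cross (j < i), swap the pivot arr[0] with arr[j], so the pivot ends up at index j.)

Hoare-style two-pointer partition with pivot = 17:

Initial array: [17, 25, 16, 8, 11, 11, 18]

Pointers start at i = 1, j = 6.
i stops at index 1 (arr[1]=25 > 17), j stops at index 5 (arr[5]=11 <= 17): swap arr[1] and arr[5], array becomes [17, 11, 16, 8, 11, 25, 18]
i ends at 5, j ends at 4: the pointers have crossed (j < i), so scanning stops.

Swap pivot arr[0] with arr[4] to place pivot at position 4: [11, 11, 16, 8, 17, 25, 18]
Pivot position: 4

After partitioning with pivot 17, the array becomes [11, 11, 16, 8, 17, 25, 18]. The pivot is placed at index 4. All elements to the left of the pivot are <= 17, and all elements to the right are > 17.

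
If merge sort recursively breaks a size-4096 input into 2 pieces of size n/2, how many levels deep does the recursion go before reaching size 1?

For divide and conquer with division factor 2:

Problem sizes at each level:
Level 0: 4096
Level 1: 2048
Level 2: 1024
Level 3: 512
Level 4: 256
Level 5: 128
Level 6: 64
Level 7: 32
Level 8: 16
Level 9: 8
Level 10: 4
Level 11: 2
Level 12: 1

The root is level 0 and the size-1 base case is level 12 (the tree spans levels 0 through 12, i.e. 13 levels counting the root), so the depth is the number of divisions: log_2(4096) = 12

The recursion tree depth is log_2(4096) = 12. At each level, the problem size is divided by 2, so it takes 12 divisions to reduce to a base case of size 1. The algorithm makes 2 recursive calls at each level.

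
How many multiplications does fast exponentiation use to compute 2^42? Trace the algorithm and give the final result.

Computing 2^42 by squaring (build up from 2^1; each line after the first costs one multiplication):

2^1 = 2
2^2 = (2^1)^2 = 2^2 = 4
2^4 = (2^2)^2 = 4^2 = 16
2^5 = 2 * 2^4 = 2 * 16 = 32
2^10 = (2^5)^2 = 32^2 = 1024
2^20 = (2^10)^2 = 1024^2 = 1048576
2^21 = 2 * 2^20 = 2 * 1048576 = 2097152
2^42 = (2^21)^2 = 2097152^2 = 4398046511104

Result: 4398046511104
Multiplications needed: 7 (7 lines after 2^1)

2^42 = 4398046511104. Using exponentiation by squaring, this requires 7 multiplications. The key idea: if the exponent is even, square the half-power; if odd, multiply by the base once.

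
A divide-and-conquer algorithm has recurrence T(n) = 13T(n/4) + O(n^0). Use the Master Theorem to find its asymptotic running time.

Master Theorem for T(n) = 13T(n/4) + O(n^0):

a = 13, b = 4, c = 0
log_b(a) = log_4(13) = 1.8502

Case 1: c = 0 < log_4(13) = 1.8502
T(n) = O(n^(log_4 13))

For T(n) = 13T(n/4) + O(n^0): log_4(13) = 1.8502. This is Case 1 of the Master Theorem (c < log_b(a), work dominated by leaves), giving O(n^(log_4 13)).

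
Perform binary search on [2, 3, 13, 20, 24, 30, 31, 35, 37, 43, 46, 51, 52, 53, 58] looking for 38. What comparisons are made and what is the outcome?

Binary search for 38 in [2, 3, 13, 20, 24, 30, 31, 35, 37, 43, 46, 51, 52, 53, 58]:

lo=0, hi=14, mid=7, arr[mid]=35 -> 35 < 38, search right half
lo=8, hi=14, mid=11, arr[mid]=51 -> 51 > 38, search left half
lo=8, hi=10, mid=9, arr[mid]=43 -> 43 > 38, search left half
lo=8, hi=8, mid=8, arr[mid]=37 -> 37 < 38, search right half
lo=9 > hi=8, target 38 not found

Binary search determines that 38 is not in the array after 4 comparisons. The search space was exhausted without finding the target.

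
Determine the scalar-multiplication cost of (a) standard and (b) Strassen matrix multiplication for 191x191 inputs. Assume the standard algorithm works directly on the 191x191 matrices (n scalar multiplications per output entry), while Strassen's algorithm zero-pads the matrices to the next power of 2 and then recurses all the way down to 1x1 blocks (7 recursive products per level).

Matrix multiplication for 191x191 matrices:

Strassen's algorithm requires power-of-2 dimensions. Pad 191x191 to 256x256 (next power of 2).

Standard algorithm: 191^3 = 6967871 multiplications
Strassen's algorithm: 7^(log2(256)) = 7^8 = 5764801 multiplications
Savings: 6967871 - 5764801 = 1203070 multiplications

Standard: 6967871 multiplications (191^3). Strassen: 5764801 multiplications (7^8, after padding to 256x256). Strassen reduces 8 recursive multiplications to 7 at each level.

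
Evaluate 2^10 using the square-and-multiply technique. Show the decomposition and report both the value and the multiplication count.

Computing 2^10 by squaring (build up from 2^1; each line after the first costs one multiplication):

2^1 = 2
2^2 = (2^1)^2 = 2^2 = 4
2^4 = (2^2)^2 = 4^2 = 16
2^5 = 2 * 2^4 = 2 * 16 = 32
2^10 = (2^5)^2 = 32^2 = 1024

Result: 1024
Multiplications needed: 4 (4 lines after 2^1)

2^10 = 1024. Using exponentiation by squaring, this requires 4 multiplications. The key idea: if the exponent is even, square the half-power; if odd, multiply by the base once.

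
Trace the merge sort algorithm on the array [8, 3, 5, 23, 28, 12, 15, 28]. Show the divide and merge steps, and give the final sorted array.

Merge sort trace:

Split: [8, 3, 5, 23, 28, 12, 15, 28] -> [8, 3, 5, 23] and [28, 12, 15, 28]
  Split: [8, 3, 5, 23] -> [8, 3] and [5, 23]
    Split: [8, 3] -> [8] and [3]
    Merge: [8] + [3] -> [3, 8]
    Split: [5, 23] -> [5] and [23]
    Merge: [5] + [23] -> [5, 23]
  Merge: [3, 8] + [5, 23] -> [3, 5, 8, 23]
  Split: [28, 12, 15, 28] -> [28, 12] and [15, 28]
    Split: [28, 12] -> [28] and [12]
    Merge: [28] + [12] -> [12, 28]
    Split: [15, 28] -> [15] and [28]
    Merge: [15] + [28] -> [15, 28]
  Merge: [12, 28] + [15, 28] -> [12, 15, 28, 28]
Merge: [3, 5, 8, 23] + [12, 15, 28, 28] -> [3, 5, 8, 12, 15, 23, 28, 28]

Final sorted array: [3, 5, 8, 12, 15, 23, 28, 28]

The merge sort proceeds by recursively splitting the array and merging sorted halves.
After all merges, the sorted array is [3, 5, 8, 12, 15, 23, 28, 28].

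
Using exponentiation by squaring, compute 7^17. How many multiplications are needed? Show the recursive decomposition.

Computing 7^17 by squaring (build up from 7^1; each line after the first costs one multiplication):

7^1 = 7
7^2 = (7^1)^2 = 7^2 = 49
7^4 = (7^2)^2 = 49^2 = 2401
7^8 = (7^4)^2 = 2401^2 = 5764801
7^16 = (7^8)^2 = 5764801^2 = 33232930569601
7^17 = 7 * 7^16 = 7 * 33232930569601 = 232630513987207

Result: 232630513987207
Multiplications needed: 5 (5 lines after 7^1)

7^17 = 232630513987207. Using exponentiation by squaring, this requires 5 multiplications. The key idea: if the exponent is even, square the half-power; if odd, multiply by the base once.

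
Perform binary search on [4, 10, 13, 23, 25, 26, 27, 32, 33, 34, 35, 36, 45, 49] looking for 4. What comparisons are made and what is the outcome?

Binary search for 4 in [4, 10, 13, 23, 25, 26, 27, 32, 33, 34, 35, 36, 45, 49]:

lo=0, hi=13, mid=6, arr[mid]=27 -> 27 > 4, search left half
lo=0, hi=5, mid=2, arr[mid]=13 -> 13 > 4, search left half
lo=0, hi=1, mid=0, arr[mid]=4 -> Found target at index 0!

Binary search finds 4 at index 0 after 3 comparisons. The search repeatedly halves the search space by comparing with the middle element.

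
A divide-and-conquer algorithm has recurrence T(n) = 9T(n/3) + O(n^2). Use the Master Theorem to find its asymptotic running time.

Master Theorem for T(n) = 9T(n/3) + O(n^2):

a = 9, b = 3, c = 2
log_b(a) = log_3(9) = 2.0000

Case 2: c = 2 = log_3(9) = 2.0000
T(n) = O(n^2 log n) = O(n^2 log n)

For T(n) = 9T(n/3) + O(n^2): log_3(9) = 2.0000. This is Case 2 of the Master Theorem (c = log_b(a), equal work at all levels), giving O(n^2 log n).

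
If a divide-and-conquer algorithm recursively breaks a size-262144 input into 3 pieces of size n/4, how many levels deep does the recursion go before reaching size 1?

For divide and conquer with division factor 4:

Problem sizes at each level:
Level 0: 262144
Level 1: 65536
Level 2: 16384
Level 3: 4096
Level 4: 1024
Level 5: 256
Level 6: 64
Level 7: 16
Level 8: 4
Level 9: 1

The root is level 0 and the size-1 base case is level 9 (the tree spans levels 0 through 9, i.e. 10 levels counting the root), so the depth is the number of divisions: log_4(262144) = 9

The recursion tree depth is log_4(262144) = 9. At each level, the problem size is divided by 4, so it takes 9 divisions to reduce to a base case of size 1. The algorithm makes 3 recursive calls at each level.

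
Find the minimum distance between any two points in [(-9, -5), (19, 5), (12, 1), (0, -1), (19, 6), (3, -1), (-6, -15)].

Computing all pairwise distances among 7 points:

d((-9, -5), (19, 5)) = 29.7321
d((-9, -5), (12, 1)) = 21.8403
d((-9, -5), (0, -1)) = 9.8489
d((-9, -5), (19, 6)) = 30.0832
d((-9, -5), (3, -1)) = 12.6491
d((-9, -5), (-6, -15)) = 10.4403
d((19, 5), (12, 1)) = 8.0623
d((19, 5), (0, -1)) = 19.9249
d((19, 5), (19, 6)) = 1.0 <-- minimum
d((19, 5), (3, -1)) = 17.088
d((19, 5), (-6, -15)) = 32.0156
d((12, 1), (0, -1)) = 12.1655
d((12, 1), (19, 6)) = 8.6023
d((12, 1), (3, -1)) = 9.2195
d((12, 1), (-6, -15)) = 24.0832
d((0, -1), (19, 6)) = 20.2485
d((0, -1), (3, -1)) = 3.0
d((0, -1), (-6, -15)) = 15.2315
d((19, 6), (3, -1)) = 17.4642
d((19, 6), (-6, -15)) = 32.6497
d((3, -1), (-6, -15)) = 16.6433

Closest pair: (19, 5) and (19, 6) with distance 1.0

The closest pair is (19, 5) and (19, 6) with Euclidean distance 1.0. For 7 points, brute-force pairwise comparison is shown above. For large n, the divide-and-conquer algorithm (sort by x, recurse on halves, check the dividing strip) achieves O(n log n).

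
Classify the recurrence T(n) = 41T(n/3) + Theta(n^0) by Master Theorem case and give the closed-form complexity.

Master Theorem for T(n) = 41T(n/3) + O(n^0):

a = 41, b = 3, c = 0
log_b(a) = log_3(41) = 3.3802

Case 1: c = 0 < log_3(41) = 3.3802
T(n) = O(n^(log_3 41))

For T(n) = 41T(n/3) + O(n^0): log_3(41) = 3.3802. This is Case 1 of the Master Theorem (c < log_b(a), work dominated by leaves), giving O(n^(log_3 41)).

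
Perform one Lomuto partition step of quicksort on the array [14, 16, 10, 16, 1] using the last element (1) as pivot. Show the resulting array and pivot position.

Lomuto partition with pivot = 1:

Initial array: [14, 16, 10, 16, 1]

arr[0]=14 > 1: no swap
arr[1]=16 > 1: no swap
arr[2]=10 > 1: no swap
arr[3]=16 > 1: no swap

Place pivot at position 0: [1, 16, 10, 16, 14]
Pivot position: 0

After partitioning with pivot 1, the array becomes [1, 16, 10, 16, 14]. The pivot is placed at index 0. All elements to the left of the pivot are <= 1, and all elements to the right are > 1.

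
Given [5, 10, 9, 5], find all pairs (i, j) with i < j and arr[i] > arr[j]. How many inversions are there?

Finding inversions in [5, 10, 9, 5]:

(1, 2): arr[1]=10 > arr[2]=9
(1, 3): arr[1]=10 > arr[3]=5
(2, 3): arr[2]=9 > arr[3]=5

Total inversions: 3

The array has 3 inversion(s): (1,2), (1,3), (2,3). Each pair (i,j) satisfies i < j and arr[i] > arr[j].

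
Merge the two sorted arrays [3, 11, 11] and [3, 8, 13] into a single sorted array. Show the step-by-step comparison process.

Merging process:

Compare 3 vs 3: take 3 from left. Merged: [3]
Compare 11 vs 3: take 3 from right. Merged: [3, 3]
Compare 11 vs 8: take 8 from right. Merged: [3, 3, 8]
Compare 11 vs 13: take 11 from left. Merged: [3, 3, 8, 11]
Compare 11 vs 13: take 11 from left. Merged: [3, 3, 8, 11, 11]
Append remaining from right: [13]. Merged: [3, 3, 8, 11, 11, 13]

Final merged array: [3, 3, 8, 11, 11, 13]
Total comparisons: 5

The merged array is [3, 3, 8, 11, 11, 13], requiring 5 comparisons. The merge step runs in O(n) time where n is the total number of elements.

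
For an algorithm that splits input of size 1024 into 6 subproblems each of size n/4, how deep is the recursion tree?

For divide and conquer with division factor 4:

Problem sizes at each level:
Level 0: 1024
Level 1: 256
Level 2: 64
Level 3: 16
Level 4: 4
Level 5: 1

The root is level 0 and the size-1 base case is level 5 (the tree spans levels 0 through 5, i.e. 6 levels counting the root), so the depth is the number of divisions: log_4(1024) = 5

The recursion tree depth is log_4(1024) = 5. At each level, the problem size is divided by 4, so it takes 5 divisions to reduce to a base case of size 1. The algorithm makes 6 recursive calls at each level.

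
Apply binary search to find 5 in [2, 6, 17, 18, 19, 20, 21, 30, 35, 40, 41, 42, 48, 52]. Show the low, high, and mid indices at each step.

Binary search for 5 in [2, 6, 17, 18, 19, 20, 21, 30, 35, 40, 41, 42, 48, 52]:

lo=0, hi=13, mid=6, arr[mid]=21 -> 21 > 5, search left half
lo=0, hi=5, mid=2, arr[mid]=17 -> 17 > 5, search left half
lo=0, hi=1, mid=0, arr[mid]=2 -> 2 < 5, search right half
lo=1, hi=1, mid=1, arr[mid]=6 -> 6 > 5, search left half
lo=1 > hi=0, target 5 not found

Binary search determines that 5 is not in the array after 4 comparisons. The search space was exhausted without finding the target.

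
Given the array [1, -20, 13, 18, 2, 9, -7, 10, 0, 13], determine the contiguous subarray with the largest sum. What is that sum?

Using Kadane's algorithm on [1, -20, 13, 18, 2, 9, -7, 10, 0, 13]:

Scanning through the array:
Position 1 (value -20): max_ending_here = -19, max_so_far = 1
Position 2 (value 13): max_ending_here = 13, max_so_far = 13
Position 3 (value 18): max_ending_here = 31, max_so_far = 31
Position 4 (value 2): max_ending_here = 33, max_so_far = 33
Position 5 (value 9): max_ending_here = 42, max_so_far = 42
Position 6 (value -7): max_ending_here = 35, max_so_far = 42
Position 7 (value 10): max_ending_here = 45, max_so_far = 45
Position 8 (value 0): max_ending_here = 45, max_so_far = 45
Position 9 (value 13): max_ending_here = 58, max_so_far = 58

Maximum subarray: [13, 18, 2, 9, -7, 10, 0, 13]
Maximum sum: 58

The maximum subarray is [13, 18, 2, 9, -7, 10, 0, 13] with sum 58. This subarray runs from index 2 to index 9.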